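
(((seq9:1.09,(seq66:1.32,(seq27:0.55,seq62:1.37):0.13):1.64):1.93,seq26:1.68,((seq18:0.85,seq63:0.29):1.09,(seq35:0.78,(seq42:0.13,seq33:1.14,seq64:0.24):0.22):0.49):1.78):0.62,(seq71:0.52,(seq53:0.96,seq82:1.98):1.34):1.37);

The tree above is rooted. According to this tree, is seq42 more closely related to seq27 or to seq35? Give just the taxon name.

seq35

The MRCA of seq42 and seq35 subtends (seq35,(seq42,seq33,seq64)) (4 taxa).
The MRCA of seq42 and seq27 subtends ((seq9,(seq66,(seq27,seq62))),seq26,((seq18,seq63),(seq35,(seq42,seq33,seq64)))) (11 taxa).
The first is nested inside the second, so seq42 shares a more recent common ancestor with seq35.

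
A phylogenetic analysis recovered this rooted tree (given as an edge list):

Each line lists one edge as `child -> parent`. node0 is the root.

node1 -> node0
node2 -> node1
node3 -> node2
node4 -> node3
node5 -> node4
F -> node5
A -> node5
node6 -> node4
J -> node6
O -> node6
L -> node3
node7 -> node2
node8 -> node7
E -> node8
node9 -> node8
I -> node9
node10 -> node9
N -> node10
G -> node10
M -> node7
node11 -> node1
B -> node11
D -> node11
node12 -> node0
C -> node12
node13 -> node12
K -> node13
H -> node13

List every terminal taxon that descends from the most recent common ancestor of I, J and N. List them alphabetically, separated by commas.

Tracing I: it sits inside (I,(N,G)).
Tracing J: it sits inside (J,O).
Tracing N: it sits inside (N,G).
The smallest clade enclosing all 3 is ((((F,A),(J,O)),L),((E,(I,(N,G))),M)); the answer is its 10 terminal taxa in alphabetical order.

A, E, F, G, I, J, L, M, N, O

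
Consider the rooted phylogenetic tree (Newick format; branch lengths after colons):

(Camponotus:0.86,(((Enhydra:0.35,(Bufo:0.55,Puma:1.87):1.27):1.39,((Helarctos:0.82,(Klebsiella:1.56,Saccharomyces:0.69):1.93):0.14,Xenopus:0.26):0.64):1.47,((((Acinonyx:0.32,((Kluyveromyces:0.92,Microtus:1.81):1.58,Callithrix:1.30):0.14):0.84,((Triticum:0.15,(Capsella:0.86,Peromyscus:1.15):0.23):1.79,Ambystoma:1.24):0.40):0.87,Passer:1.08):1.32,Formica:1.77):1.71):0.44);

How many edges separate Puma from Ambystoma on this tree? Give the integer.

9

The MRCA of Puma and Ambystoma is the node subtending (((Enhydra,(Bufo,Puma)),((Helarctos,(Klebsiella,Saccharomyces)),Xenopus)),((((Acinonyx,((Kluyveromyces,Microtus),Callithrix)),((Triticum,(Capsella,Peromyscus)),Ambystoma)),Passer),Formica)).
From Puma up to that node: 4 branches. From Ambystoma up to the same node: 5 branches. Total: 4 + 5 = 9.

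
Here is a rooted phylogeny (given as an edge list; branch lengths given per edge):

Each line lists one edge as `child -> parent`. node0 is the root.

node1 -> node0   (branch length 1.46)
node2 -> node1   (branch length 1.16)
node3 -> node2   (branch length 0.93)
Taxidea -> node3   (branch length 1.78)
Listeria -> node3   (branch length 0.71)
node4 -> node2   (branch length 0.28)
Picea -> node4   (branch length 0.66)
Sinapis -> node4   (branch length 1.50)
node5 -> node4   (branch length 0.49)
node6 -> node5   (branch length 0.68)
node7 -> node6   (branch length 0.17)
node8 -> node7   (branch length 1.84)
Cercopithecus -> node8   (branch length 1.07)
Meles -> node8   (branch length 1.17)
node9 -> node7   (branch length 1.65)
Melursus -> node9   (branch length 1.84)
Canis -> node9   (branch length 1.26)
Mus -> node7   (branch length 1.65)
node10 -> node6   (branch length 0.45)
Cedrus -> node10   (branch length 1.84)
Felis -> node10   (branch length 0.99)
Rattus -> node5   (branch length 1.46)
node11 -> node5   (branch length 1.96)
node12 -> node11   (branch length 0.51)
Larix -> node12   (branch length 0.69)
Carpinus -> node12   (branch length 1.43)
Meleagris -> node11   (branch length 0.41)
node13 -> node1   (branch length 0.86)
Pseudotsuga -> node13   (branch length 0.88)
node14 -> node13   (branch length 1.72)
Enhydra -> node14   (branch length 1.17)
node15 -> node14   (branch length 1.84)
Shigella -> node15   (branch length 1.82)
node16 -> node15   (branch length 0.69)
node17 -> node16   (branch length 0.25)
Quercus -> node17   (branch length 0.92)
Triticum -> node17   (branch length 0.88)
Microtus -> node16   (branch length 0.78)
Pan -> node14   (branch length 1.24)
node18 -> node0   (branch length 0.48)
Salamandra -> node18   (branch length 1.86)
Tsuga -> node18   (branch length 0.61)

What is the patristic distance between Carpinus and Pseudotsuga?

The path runs Carpinus → … → MRCA → … → Pseudotsuga; the MRCA is the node subtending (((Taxidea,Listeria),(Picea,Sinapis,((((Cercopithecus,Meles),(Melursus,Canis),Mus),(Cedrus,Felis)),Rattus,((Larix,Carpinus),Meleagris)))),(Pseudotsuga,(Enhydra,(Shigella,((Quercus,Triticum),Microtus)),Pan))).
Branch lengths along that path: 1.43 + 0.51 + 1.96 + 0.49 + 0.28 + 1.16 + 0.86 + 0.88 = 7.57.

7.57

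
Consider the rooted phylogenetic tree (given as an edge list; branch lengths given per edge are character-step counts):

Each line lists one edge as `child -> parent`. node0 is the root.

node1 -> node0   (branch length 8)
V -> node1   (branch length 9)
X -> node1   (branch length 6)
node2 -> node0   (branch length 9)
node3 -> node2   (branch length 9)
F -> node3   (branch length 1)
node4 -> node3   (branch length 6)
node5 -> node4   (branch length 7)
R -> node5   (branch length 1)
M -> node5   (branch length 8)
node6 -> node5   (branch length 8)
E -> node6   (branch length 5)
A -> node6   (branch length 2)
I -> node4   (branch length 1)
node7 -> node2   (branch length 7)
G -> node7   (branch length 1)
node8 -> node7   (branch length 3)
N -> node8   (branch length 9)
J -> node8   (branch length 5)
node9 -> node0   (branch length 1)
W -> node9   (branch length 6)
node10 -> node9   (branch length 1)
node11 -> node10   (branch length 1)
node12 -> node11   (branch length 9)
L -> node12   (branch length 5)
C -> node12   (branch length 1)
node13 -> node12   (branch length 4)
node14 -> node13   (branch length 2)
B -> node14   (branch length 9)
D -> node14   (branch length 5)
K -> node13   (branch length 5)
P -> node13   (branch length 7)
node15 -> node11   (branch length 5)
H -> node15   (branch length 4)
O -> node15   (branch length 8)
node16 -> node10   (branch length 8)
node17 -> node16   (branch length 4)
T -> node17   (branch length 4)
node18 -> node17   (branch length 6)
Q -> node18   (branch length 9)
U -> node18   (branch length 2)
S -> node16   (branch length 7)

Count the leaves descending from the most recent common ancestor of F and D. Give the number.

24

The MRCA of F and D is the root, so the clade is the entire tree.
That clade contains 24 terminal taxa: A, B, C, D, E, F, G, H, I, J, K, L, M, N, O, P, Q, R, S, T, U, V, W, X.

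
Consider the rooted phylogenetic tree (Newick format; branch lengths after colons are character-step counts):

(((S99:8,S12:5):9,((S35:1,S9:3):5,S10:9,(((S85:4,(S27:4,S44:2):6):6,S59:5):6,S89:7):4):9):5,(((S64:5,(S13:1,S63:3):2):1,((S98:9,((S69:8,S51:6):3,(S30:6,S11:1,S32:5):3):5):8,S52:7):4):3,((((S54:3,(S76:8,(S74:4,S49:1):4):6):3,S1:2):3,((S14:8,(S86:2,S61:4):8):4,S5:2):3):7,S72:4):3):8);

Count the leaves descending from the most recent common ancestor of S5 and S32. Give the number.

The MRCA of S5 and S32 is the node subtending (((S64,(S13,S63)),((S98,((S69,S51),(S30,S11,S32))),S52)),((((S54,(S76,(S74,S49))),S1),((S14,(S86,S61)),S5)),S72)).
That clade contains 20 terminal taxa: S1, S11, S13, S14, S30, S32, S49, S5, S51, S52, S54, S61, S63, S64, S69, S72, S74, S76, S86, S98.

20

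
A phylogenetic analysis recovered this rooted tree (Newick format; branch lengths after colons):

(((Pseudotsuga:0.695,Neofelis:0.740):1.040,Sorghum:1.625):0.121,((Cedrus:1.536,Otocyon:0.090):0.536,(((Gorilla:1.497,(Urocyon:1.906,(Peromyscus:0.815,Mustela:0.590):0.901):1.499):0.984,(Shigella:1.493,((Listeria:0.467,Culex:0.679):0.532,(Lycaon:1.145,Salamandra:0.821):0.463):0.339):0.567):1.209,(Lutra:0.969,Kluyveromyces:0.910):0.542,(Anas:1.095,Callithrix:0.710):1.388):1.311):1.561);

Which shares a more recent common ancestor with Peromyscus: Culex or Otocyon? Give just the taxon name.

Culex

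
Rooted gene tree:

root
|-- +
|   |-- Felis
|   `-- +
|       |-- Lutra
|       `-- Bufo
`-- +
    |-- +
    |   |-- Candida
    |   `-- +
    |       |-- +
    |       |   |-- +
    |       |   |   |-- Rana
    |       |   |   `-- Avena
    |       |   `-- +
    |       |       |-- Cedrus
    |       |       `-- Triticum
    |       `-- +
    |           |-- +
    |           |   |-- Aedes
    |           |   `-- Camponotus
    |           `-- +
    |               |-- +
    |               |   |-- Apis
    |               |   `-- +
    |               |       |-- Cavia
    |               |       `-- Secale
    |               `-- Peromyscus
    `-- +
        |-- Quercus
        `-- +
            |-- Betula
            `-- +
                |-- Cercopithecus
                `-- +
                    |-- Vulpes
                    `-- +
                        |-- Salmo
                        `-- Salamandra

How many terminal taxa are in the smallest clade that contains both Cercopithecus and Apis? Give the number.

The MRCA of Cercopithecus and Apis is the node subtending ((Candida,(((Rana,Avena),(Cedrus,Triticum)),((Aedes,Camponotus),((Apis,(Cavia,Secale)),Peromyscus)))),(Quercus,(Betula,(Cercopithecus,(Vulpes,(Salmo,Salamandra)))))).
That clade contains 17 terminal taxa: Aedes, Apis, Avena, Betula, Camponotus, Candida, Cavia, Cedrus, Cercopithecus, Peromyscus, Quercus, Rana, Salamandra, Salmo, Secale, Triticum, Vulpes.

17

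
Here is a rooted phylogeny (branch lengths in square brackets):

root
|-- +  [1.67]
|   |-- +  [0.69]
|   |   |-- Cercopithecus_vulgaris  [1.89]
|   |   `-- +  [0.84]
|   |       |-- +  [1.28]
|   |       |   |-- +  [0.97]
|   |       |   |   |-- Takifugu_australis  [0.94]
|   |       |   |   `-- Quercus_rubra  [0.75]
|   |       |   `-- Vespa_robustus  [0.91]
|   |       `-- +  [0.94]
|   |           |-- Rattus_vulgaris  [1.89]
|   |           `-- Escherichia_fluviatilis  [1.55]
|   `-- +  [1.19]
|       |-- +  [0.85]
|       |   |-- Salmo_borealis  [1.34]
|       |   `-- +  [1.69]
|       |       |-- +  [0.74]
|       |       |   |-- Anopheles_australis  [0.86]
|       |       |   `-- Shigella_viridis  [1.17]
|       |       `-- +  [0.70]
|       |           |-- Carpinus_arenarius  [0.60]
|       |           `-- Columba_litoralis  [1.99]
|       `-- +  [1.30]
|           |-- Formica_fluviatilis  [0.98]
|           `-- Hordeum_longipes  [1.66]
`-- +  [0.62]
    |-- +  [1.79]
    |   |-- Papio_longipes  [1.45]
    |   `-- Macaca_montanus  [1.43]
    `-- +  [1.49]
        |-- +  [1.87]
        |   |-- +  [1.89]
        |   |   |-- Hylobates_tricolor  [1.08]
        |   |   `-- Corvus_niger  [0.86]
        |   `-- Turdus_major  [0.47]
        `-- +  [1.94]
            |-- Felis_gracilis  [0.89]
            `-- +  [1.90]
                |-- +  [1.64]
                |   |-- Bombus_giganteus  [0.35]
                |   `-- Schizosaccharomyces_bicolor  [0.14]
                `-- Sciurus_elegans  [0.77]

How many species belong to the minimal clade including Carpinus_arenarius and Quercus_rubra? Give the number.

The MRCA of Carpinus_arenarius and Quercus_rubra is the node subtending ((Cercopithecus_vulgaris,(((Takifugu_australis,Quercus_rubra),Vespa_robustus),(Rattus_vulgaris,Escherichia_fluviatilis))),((Salmo_borealis,((Anopheles_australis,Shigella_viridis),(Carpinus_arenarius,Columba_litoralis))),(Formica_fluviatilis,Hordeum_longipes))).
That clade contains 13 terminal taxa: Anopheles_australis, Carpinus_arenarius, Cercopithecus_vulgaris, Columba_litoralis, Escherichia_fluviatilis, Formica_fluviatilis, Hordeum_longipes, Quercus_rubra, Rattus_vulgaris, Salmo_borealis, Shigella_viridis, Takifugu_australis, Vespa_robustus.

13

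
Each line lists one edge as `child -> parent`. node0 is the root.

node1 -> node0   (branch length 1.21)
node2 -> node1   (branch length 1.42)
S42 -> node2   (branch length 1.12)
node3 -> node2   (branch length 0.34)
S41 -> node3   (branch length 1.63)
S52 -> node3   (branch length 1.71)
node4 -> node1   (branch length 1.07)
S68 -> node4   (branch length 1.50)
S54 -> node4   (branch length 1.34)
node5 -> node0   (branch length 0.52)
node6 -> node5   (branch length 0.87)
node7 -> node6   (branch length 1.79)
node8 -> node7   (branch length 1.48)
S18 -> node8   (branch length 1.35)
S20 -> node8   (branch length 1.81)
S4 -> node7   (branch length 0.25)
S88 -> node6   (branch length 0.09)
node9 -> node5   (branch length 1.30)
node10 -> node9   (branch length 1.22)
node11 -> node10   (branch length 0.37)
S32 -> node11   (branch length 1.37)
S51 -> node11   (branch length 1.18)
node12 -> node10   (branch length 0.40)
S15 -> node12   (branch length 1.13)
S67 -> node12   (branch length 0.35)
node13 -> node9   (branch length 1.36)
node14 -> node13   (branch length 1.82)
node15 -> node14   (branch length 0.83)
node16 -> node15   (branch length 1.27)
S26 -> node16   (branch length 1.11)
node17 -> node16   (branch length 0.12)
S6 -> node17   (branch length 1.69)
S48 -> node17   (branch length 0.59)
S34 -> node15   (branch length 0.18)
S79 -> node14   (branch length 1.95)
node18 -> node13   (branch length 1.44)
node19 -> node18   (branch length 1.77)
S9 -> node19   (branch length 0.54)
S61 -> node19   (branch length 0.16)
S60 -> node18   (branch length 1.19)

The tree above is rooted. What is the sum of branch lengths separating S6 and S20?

14.34

The path runs S6 → … → MRCA → … → S20; the MRCA is the node subtending ((((S18,S20),S4),S88),(((S32,S51),(S15,S67)),((((S26,(S6,S48)),S34),S79),((S9,S61),S60)))).
Branch lengths along that path: 1.69 + 0.12 + 1.27 + 0.83 + 1.82 + 1.36 + 1.30 + 0.87 + 1.79 + 1.48 + 1.81 = 14.34.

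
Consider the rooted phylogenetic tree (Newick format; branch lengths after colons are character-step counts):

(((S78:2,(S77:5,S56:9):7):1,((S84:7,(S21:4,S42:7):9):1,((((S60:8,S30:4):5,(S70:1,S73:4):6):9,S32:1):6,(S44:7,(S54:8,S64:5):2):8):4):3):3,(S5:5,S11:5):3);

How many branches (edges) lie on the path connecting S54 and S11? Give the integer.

8

The MRCA of S54 and S11 is the root of the tree.
From S54 up to that node: 6 branches. From S11 up to the same node: 2 branches. Total: 6 + 2 = 8.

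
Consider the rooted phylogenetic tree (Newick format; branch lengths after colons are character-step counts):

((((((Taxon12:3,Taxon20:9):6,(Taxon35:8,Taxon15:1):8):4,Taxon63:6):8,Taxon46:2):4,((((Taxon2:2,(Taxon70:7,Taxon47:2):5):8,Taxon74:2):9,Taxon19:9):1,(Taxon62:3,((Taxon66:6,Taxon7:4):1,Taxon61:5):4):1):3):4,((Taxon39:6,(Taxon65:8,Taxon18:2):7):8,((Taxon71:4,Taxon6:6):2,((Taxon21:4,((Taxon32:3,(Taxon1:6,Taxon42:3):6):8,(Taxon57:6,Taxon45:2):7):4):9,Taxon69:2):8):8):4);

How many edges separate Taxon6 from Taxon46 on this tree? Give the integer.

The MRCA of Taxon6 and Taxon46 is the root of the tree.
From Taxon6 up to that node: 4 branches. From Taxon46 up to the same node: 3 branches. Total: 4 + 3 = 7.

7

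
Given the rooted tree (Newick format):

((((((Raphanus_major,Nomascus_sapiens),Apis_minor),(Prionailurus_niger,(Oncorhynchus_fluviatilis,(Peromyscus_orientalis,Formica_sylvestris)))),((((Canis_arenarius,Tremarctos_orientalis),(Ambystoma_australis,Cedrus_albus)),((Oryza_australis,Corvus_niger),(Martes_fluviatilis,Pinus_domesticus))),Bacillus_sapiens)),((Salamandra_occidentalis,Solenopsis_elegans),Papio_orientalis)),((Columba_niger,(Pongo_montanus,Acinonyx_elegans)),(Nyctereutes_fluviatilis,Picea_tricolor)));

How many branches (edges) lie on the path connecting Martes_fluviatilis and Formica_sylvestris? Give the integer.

10

The MRCA of Martes_fluviatilis and Formica_sylvestris is the node subtending ((((Raphanus_major,Nomascus_sapiens),Apis_minor),(Prionailurus_niger,(Oncorhynchus_fluviatilis,(Peromyscus_orientalis,Formica_sylvestris)))),((((Canis_arenarius,Tremarctos_orientalis),(Ambystoma_australis,Cedrus_albus)),((Oryza_australis,Corvus_niger),(Martes_fluviatilis,Pinus_domesticus))),Bacillus_sapiens)).
From Martes_fluviatilis up to that node: 5 branches. From Formica_sylvestris up to the same node: 5 branches. Total: 5 + 5 = 10.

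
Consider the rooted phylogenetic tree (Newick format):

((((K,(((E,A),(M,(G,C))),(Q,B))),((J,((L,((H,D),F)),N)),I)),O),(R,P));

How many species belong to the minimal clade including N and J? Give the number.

The MRCA of N and J is the node subtending (J,((L,((H,D),F)),N)).
That clade contains 6 terminal taxa: D, F, H, J, L, N.

6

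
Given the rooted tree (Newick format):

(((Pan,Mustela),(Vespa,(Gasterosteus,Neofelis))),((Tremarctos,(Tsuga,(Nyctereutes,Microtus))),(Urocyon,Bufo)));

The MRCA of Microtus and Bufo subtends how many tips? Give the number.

6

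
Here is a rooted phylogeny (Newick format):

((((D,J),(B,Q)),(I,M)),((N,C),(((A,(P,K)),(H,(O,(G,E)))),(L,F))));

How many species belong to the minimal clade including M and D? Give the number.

The MRCA of M and D is the node subtending (((D,J),(B,Q)),(I,M)).
That clade contains 6 terminal taxa: B, D, I, J, M, Q.

6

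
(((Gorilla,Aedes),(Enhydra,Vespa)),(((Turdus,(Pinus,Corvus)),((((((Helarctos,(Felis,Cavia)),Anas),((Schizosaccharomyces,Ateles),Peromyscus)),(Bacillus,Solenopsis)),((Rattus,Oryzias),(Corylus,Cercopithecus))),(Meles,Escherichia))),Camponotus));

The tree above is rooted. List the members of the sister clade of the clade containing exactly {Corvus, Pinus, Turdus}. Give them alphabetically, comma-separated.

Anas, Ateles, Bacillus, Cavia, Cercopithecus, Corylus, Escherichia, Felis, Helarctos, Meles, Oryzias, Peromyscus, Rattus, Schizosaccharomyces, Solenopsis

The clade containing exactly {Corvus, Pinus, Turdus} attaches to the tree at the node subtending ((Turdus,(Pinus,Corvus)),((((((Helarctos,(Felis,Cavia)),Anas),((Schizosaccharomyces,Ateles),Peromyscus)),(Bacillus,Solenopsis)),((Rattus,Oryzias),(Corylus,Cercopithecus))),(Meles,Escherichia))).
The other lineage descending from that same node — the sister group — is ((((((Helarctos,(Felis,Cavia)),Anas),((Schizosaccharomyces,Ateles),Peromyscus)),(Bacillus,Solenopsis)),((Rattus,Oryzias),(Corylus,Cercopithecus))),(Meles,Escherichia)); its 15 tips in alphabetical order are the answer.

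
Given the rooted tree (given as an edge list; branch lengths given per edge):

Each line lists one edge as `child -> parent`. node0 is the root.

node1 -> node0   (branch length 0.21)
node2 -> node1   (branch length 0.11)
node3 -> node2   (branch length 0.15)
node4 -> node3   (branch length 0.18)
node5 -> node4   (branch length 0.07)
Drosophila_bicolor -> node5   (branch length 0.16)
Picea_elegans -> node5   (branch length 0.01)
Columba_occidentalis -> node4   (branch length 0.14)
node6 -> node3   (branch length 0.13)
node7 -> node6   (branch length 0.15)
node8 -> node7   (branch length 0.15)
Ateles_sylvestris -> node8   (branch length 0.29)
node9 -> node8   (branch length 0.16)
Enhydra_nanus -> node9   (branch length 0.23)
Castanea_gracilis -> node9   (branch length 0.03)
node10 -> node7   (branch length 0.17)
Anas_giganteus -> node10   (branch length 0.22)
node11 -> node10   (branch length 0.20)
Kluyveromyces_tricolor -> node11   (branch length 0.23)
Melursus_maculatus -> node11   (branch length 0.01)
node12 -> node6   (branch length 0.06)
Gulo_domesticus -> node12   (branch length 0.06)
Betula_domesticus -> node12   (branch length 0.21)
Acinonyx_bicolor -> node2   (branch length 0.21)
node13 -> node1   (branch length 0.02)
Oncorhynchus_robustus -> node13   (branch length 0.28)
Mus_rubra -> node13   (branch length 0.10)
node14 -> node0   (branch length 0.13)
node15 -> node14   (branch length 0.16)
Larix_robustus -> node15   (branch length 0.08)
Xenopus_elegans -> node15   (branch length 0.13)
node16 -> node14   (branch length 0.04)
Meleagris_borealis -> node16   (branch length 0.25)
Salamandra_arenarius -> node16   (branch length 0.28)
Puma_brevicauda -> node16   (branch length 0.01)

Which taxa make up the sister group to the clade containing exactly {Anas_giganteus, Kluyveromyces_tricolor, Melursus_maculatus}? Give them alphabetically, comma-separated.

Ateles_sylvestris, Castanea_gracilis, Enhydra_nanus

The clade containing exactly {Anas_giganteus, Kluyveromyces_tricolor, Melursus_maculatus} attaches to the tree at the node subtending ((Ateles_sylvestris,(Enhydra_nanus,Castanea_gracilis)),(Anas_giganteus,(Kluyveromyces_tricolor,Melursus_maculatus))).
The other lineage descending from that same node — the sister group — is (Ateles_sylvestris,(Enhydra_nanus,Castanea_gracilis)); its 3 tips in alphabetical order are the answer.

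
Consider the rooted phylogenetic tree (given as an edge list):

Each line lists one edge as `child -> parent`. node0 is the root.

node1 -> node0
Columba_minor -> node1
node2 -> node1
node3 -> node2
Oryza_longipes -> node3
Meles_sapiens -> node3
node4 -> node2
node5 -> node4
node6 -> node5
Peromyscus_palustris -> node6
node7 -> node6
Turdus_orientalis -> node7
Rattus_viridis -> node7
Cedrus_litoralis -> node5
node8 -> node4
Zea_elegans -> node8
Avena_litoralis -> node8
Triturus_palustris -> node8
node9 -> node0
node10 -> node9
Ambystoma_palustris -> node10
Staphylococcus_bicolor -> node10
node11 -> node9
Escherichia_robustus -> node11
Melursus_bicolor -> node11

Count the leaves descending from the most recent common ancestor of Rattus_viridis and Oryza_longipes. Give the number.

The MRCA of Rattus_viridis and Oryza_longipes is the node subtending ((Oryza_longipes,Meles_sapiens),(((Peromyscus_palustris,(Turdus_orientalis,Rattus_viridis)),Cedrus_litoralis),(Zea_elegans,Avena_litoralis,Triturus_palustris))).
That clade contains 9 terminal taxa: Avena_litoralis, Cedrus_litoralis, Meles_sapiens, Oryza_longipes, Peromyscus_palustris, Rattus_viridis, Triturus_palustris, Turdus_orientalis, Zea_elegans.

9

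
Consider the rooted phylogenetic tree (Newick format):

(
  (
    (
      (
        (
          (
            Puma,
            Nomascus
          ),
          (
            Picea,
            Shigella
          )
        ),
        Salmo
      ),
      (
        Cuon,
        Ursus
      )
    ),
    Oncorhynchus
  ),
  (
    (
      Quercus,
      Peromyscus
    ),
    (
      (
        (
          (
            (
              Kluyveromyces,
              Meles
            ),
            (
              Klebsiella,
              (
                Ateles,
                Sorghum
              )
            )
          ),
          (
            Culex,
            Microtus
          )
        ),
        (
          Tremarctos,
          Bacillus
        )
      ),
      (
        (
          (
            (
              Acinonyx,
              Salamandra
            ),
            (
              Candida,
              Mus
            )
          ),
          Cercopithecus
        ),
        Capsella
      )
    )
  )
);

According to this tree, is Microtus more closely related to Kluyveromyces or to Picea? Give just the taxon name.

Kluyveromyces

The MRCA of Microtus and Kluyveromyces subtends (((Kluyveromyces,Meles),(Klebsiella,(Ateles,Sorghum))),(Culex,Microtus)) (7 taxa).
The MRCA of Microtus and Picea is the root, subtending the entire tree (25 taxa).
The first is nested inside the second, so Microtus shares a more recent common ancestor with Kluyveromyces.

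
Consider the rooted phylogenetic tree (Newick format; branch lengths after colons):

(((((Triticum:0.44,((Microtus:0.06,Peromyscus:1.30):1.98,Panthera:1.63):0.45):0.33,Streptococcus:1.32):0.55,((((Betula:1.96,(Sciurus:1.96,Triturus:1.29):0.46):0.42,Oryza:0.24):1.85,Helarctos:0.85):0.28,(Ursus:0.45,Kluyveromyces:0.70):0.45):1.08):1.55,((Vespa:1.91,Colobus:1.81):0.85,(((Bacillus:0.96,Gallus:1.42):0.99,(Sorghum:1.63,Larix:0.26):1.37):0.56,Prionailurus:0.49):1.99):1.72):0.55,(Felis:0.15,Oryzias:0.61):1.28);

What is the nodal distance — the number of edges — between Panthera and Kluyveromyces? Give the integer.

The MRCA of Panthera and Kluyveromyces is the node subtending (((Triticum,((Microtus,Peromyscus),Panthera)),Streptococcus),((((Betula,(Sciurus,Triturus)),Oryza),Helarctos),(Ursus,Kluyveromyces))).
From Panthera up to that node: 4 branches. From Kluyveromyces up to the same node: 3 branches. Total: 4 + 3 = 7.

7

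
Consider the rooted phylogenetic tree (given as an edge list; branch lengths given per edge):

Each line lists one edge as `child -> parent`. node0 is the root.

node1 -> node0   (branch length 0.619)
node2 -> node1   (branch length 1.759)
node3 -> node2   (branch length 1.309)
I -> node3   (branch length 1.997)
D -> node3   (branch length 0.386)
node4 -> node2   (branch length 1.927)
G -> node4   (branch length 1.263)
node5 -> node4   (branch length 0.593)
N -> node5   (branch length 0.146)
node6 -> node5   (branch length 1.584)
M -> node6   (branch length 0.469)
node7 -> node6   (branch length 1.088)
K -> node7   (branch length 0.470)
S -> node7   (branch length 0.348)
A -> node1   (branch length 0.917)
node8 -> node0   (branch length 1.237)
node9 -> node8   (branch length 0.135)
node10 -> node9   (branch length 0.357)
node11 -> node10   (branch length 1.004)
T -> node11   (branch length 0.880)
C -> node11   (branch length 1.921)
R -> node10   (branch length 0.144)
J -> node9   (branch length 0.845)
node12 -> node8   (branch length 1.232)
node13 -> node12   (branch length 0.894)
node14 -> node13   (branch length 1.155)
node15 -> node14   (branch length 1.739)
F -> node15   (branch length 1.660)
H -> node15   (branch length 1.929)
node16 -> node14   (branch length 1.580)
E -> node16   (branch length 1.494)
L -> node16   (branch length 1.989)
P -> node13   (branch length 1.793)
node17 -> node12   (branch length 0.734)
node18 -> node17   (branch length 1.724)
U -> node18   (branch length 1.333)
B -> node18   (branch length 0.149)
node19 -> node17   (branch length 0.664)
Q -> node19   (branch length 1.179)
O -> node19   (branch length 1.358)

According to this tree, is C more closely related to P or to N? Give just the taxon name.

P

The MRCA of C and P subtends ((((T,C),R),J),((((F,H),(E,L)),P),((U,B),(Q,O)))) (13 taxa).
The MRCA of C and N is the root, subtending the entire tree (21 taxa).
The first is nested inside the second, so C shares a more recent common ancestor with P.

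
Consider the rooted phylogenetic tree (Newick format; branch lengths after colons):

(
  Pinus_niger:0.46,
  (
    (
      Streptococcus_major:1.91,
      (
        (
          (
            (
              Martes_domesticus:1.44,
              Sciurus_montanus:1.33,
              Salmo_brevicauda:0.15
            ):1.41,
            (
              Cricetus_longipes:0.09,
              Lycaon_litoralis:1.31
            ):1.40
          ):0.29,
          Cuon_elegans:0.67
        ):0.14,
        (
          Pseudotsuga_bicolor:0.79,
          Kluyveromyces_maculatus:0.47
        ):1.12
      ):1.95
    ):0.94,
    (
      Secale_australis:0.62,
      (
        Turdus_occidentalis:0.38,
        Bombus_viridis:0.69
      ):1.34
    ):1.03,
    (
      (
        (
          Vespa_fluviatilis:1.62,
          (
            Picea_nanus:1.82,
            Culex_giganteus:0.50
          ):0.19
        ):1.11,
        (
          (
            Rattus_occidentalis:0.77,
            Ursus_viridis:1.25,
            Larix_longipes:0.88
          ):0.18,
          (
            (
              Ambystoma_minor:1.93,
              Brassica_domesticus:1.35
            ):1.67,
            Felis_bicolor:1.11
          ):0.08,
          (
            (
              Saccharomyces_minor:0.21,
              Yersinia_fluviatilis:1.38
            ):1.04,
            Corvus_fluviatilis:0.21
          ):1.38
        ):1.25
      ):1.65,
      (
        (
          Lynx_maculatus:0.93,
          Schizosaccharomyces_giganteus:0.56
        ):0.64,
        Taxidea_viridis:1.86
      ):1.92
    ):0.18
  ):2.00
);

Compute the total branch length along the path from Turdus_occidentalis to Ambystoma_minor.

The path runs Turdus_occidentalis → … → MRCA → … → Ambystoma_minor; the MRCA is the node subtending ((Streptococcus_major,((((Martes_domesticus,Sciurus_montanus,Salmo_brevicauda),(Cricetus_longipes,Lycaon_litoralis)),Cuon_elegans),(Pseudotsuga_bicolor,Kluyveromyces_maculatus))),(Secale_australis,(Turdus_occidentalis,Bombus_viridis)),(((Vespa_fluviatilis,(Picea_nanus,Culex_giganteus)),((Rattus_occidentalis,Ursus_viridis,Larix_longipes),((Ambystoma_minor,Brassica_domesticus),Felis_bicolor),((Saccharomyces_minor,Yersinia_fluviatilis),Corvus_fluviatilis))),((Lynx_maculatus,Schizosaccharomyces_giganteus),Taxidea_viridis))).
Branch lengths along that path: 0.38 + 1.34 + 1.03 + 0.18 + 1.65 + 1.25 + 0.08 + 1.67 + 1.93 = 9.51.

9.51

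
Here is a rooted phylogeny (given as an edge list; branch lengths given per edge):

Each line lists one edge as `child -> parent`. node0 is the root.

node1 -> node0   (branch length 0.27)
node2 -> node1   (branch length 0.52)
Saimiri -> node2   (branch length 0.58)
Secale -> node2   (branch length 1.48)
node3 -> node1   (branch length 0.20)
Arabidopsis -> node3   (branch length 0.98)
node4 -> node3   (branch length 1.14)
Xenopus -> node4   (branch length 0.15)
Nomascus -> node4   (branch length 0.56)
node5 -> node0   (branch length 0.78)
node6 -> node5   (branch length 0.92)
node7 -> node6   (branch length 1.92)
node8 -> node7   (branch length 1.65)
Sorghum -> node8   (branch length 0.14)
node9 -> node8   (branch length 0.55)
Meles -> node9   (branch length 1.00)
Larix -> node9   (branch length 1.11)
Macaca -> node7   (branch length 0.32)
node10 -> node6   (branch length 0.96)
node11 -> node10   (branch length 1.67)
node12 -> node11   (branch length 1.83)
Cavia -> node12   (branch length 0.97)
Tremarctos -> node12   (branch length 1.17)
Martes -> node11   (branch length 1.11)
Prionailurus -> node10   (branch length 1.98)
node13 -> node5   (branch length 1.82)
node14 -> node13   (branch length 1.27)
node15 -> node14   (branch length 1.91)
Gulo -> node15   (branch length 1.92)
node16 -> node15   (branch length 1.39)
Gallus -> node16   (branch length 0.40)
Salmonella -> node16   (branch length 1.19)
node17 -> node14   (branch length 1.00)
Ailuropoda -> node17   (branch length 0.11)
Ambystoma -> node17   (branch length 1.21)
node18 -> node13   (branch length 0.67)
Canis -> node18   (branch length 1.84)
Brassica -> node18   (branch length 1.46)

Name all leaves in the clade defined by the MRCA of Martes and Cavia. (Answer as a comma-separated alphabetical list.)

Cavia, Martes, Tremarctos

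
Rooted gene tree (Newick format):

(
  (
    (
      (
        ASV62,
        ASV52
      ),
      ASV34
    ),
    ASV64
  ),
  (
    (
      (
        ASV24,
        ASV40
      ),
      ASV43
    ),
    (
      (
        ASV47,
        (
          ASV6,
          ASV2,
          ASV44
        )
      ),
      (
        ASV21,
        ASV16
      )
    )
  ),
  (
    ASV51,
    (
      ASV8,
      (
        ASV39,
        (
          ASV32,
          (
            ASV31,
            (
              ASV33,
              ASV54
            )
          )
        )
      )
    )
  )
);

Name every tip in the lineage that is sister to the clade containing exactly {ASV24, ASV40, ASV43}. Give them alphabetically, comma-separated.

The clade containing exactly {ASV24, ASV40, ASV43} attaches to the tree at the node subtending (((ASV24,ASV40),ASV43),((ASV47,(ASV6,ASV2,ASV44)),(ASV21,ASV16))).
The other lineage descending from that same node — the sister group — is ((ASV47,(ASV6,ASV2,ASV44)),(ASV21,ASV16)); its 6 tips in alphabetical order are the answer.

ASV16, ASV2, ASV21, ASV44, ASV47, ASV6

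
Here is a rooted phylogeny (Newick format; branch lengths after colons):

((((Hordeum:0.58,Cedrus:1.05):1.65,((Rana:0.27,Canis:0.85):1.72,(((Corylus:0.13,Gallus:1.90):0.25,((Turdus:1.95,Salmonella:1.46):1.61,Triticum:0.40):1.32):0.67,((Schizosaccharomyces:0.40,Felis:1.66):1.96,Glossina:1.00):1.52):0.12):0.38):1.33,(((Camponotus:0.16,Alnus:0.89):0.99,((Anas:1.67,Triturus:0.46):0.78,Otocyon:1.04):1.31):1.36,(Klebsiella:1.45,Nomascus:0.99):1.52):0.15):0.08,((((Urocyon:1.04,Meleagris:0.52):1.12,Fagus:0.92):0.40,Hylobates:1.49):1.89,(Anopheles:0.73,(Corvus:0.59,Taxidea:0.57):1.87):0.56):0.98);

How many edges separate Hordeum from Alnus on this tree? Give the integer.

The MRCA of Hordeum and Alnus is the node subtending (((Hordeum,Cedrus),((Rana,Canis),(((Corylus,Gallus),((Turdus,Salmonella),Triticum)),((Schizosaccharomyces,Felis),Glossina)))),(((Camponotus,Alnus),((Anas,Triturus),Otocyon)),(Klebsiella,Nomascus))).
From Hordeum up to that node: 3 branches. From Alnus up to the same node: 4 branches. Total: 3 + 4 = 7.

7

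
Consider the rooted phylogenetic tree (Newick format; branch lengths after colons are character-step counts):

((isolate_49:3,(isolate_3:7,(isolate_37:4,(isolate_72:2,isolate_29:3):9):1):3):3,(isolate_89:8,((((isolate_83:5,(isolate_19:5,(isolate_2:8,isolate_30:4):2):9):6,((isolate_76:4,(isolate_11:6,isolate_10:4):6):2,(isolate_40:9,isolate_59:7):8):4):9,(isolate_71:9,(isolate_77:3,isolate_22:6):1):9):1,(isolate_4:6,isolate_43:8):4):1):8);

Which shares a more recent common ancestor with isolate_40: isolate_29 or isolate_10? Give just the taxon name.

The MRCA of isolate_40 and isolate_10 subtends ((isolate_76,(isolate_11,isolate_10)),(isolate_40,isolate_59)) (5 taxa).
The MRCA of isolate_40 and isolate_29 is the root, subtending the entire tree (20 taxa).
The first is nested inside the second, so isolate_40 shares a more recent common ancestor with isolate_10.

isolate_10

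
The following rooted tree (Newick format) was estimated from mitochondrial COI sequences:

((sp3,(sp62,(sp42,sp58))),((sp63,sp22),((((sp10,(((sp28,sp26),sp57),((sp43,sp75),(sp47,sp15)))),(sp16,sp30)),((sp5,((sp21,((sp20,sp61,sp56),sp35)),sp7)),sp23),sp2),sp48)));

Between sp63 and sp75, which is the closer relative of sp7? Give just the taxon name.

The MRCA of sp7 and sp75 subtends (((sp10,(((sp28,sp26),sp57),((sp43,sp75),(sp47,sp15)))),(sp16,sp30)),((sp5,((sp21,((sp20,sp61,sp56),sp35)),sp7)),sp23),sp2) (19 taxa).
The MRCA of sp7 and sp63 subtends ((sp63,sp22),((((sp10,(((sp28,sp26),sp57),((sp43,sp75),(sp47,sp15)))),(sp16,sp30)),((sp5,((sp21,((sp20,sp61,sp56),sp35)),sp7)),sp23),sp2),sp48)) (22 taxa).
The first is nested inside the second, so sp7 shares a more recent common ancestor with sp75.

sp75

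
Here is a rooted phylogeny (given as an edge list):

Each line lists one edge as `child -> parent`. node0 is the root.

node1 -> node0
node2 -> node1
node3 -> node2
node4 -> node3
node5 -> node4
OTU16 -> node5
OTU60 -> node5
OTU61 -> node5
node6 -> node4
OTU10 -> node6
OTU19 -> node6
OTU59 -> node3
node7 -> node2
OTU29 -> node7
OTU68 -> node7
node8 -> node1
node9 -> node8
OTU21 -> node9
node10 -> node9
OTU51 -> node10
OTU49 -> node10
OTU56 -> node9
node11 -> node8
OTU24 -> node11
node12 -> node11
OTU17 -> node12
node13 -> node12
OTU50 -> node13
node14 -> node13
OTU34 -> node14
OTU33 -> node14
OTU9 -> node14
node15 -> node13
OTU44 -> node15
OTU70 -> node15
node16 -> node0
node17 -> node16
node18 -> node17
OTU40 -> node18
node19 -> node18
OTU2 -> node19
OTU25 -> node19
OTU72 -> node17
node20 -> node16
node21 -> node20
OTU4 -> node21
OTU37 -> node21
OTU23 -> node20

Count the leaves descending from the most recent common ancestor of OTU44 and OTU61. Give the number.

The MRCA of OTU44 and OTU61 is the node subtending (((((OTU16,OTU60,OTU61),(OTU10,OTU19)),OTU59),(OTU29,OTU68)),((OTU21,(OTU51,OTU49),OTU56),(OTU24,(OTU17,(OTU50,(OTU34,OTU33,OTU9),(OTU44,OTU70)))))).
That clade contains 20 terminal taxa: OTU10, OTU16, OTU17, OTU19, OTU21, OTU24, OTU29, OTU33, OTU34, OTU44, OTU49, OTU50, OTU51, OTU56, OTU59, OTU60, OTU61, OTU68, OTU70, OTU9.

20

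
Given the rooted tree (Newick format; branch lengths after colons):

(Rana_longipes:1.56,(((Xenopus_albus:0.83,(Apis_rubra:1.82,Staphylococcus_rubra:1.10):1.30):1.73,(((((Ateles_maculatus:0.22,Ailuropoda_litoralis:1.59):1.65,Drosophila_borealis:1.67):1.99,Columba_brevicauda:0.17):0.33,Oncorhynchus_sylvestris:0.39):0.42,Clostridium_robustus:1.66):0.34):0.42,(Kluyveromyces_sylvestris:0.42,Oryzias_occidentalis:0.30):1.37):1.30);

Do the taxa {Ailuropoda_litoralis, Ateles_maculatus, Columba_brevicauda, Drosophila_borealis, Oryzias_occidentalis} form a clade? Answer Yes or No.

No

The MRCA of the listed taxa subtends (((Xenopus_albus,(Apis_rubra,Staphylococcus_rubra)),(((((Ateles_maculatus,Ailuropoda_litoralis),Drosophila_borealis),Columba_brevicauda),Oncorhynchus_sylvestris),Clostridium_robustus)),(Kluyveromyces_sylvestris,Oryzias_occidentalis)).
That clade also contains Apis_rubra, Clostridium_robustus, Kluyveromyces_sylvestris, Oncorhynchus_sylvestris, Staphylococcus_rubra, Xenopus_albus, which are not in the proposed group, so the group is not monophyletic.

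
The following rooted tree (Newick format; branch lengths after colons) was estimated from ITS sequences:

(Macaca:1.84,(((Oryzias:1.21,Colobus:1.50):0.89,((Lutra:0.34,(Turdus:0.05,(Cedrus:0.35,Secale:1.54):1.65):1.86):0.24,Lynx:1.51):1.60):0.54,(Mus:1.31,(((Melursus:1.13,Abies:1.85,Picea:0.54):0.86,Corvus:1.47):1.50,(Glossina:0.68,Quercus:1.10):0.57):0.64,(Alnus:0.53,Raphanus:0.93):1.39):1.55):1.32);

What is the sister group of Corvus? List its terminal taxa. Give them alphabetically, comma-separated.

Corvus attaches to the tree at the node subtending ((Melursus,Abies,Picea),Corvus).
The other lineage descending from that same node — the sister group — is (Melursus,Abies,Picea); its 3 tips in alphabetical order are the answer.

Abies, Melursus, Picea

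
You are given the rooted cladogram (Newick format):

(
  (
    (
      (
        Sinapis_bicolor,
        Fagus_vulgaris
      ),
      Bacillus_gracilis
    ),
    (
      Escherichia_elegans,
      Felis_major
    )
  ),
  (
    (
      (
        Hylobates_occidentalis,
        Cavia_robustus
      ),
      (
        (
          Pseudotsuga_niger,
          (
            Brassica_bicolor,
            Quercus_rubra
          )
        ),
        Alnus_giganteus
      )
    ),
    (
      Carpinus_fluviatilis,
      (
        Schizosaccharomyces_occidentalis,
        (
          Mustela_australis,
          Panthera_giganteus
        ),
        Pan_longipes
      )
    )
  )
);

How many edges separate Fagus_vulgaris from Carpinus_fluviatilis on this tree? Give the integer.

7

The MRCA of Fagus_vulgaris and Carpinus_fluviatilis is the root of the tree.
From Fagus_vulgaris up to that node: 4 branches. From Carpinus_fluviatilis up to the same node: 3 branches. Total: 4 + 3 = 7.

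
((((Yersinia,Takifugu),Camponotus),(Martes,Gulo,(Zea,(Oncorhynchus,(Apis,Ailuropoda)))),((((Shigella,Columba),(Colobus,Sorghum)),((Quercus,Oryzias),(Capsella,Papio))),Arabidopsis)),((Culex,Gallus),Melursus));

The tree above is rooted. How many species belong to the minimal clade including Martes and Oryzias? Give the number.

The MRCA of Martes and Oryzias is the node subtending (((Yersinia,Takifugu),Camponotus),(Martes,Gulo,(Zea,(Oncorhynchus,(Apis,Ailuropoda)))),((((Shigella,Columba),(Colobus,Sorghum)),((Quercus,Oryzias),(Capsella,Papio))),Arabidopsis)).
That clade contains 18 terminal taxa: Ailuropoda, Apis, Arabidopsis, Camponotus, Capsella, Colobus, Columba, Gulo, Martes, Oncorhynchus, Oryzias, Papio, Quercus, Shigella, Sorghum, Takifugu, Yersinia, Zea.

18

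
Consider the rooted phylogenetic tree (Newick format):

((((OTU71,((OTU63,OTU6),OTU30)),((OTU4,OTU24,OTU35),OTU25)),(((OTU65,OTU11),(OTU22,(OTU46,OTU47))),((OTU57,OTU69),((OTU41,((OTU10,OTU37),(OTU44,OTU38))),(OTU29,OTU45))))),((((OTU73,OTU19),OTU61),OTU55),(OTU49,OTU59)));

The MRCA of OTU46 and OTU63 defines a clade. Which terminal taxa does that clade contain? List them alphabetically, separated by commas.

OTU10, OTU11, OTU22, OTU24, OTU25, OTU29, OTU30, OTU35, OTU37, OTU38, OTU4, OTU41, OTU44, OTU45, OTU46, OTU47, OTU57, OTU6, OTU63, OTU65, OTU69, OTU71

Tracing OTU46: it sits inside (OTU46,OTU47).
Tracing OTU63: it sits inside (OTU63,OTU6).
The smallest clade enclosing both is (((OTU71,((OTU63,OTU6),OTU30)),((OTU4,OTU24,OTU35),OTU25)),(((OTU65,OTU11),(OTU22,(OTU46,OTU47))),((OTU57,OTU69),((OTU41,((OTU10,OTU37),(OTU44,OTU38))),(OTU29,OTU45))))); the answer is its 22 terminal taxa in alphabetical order.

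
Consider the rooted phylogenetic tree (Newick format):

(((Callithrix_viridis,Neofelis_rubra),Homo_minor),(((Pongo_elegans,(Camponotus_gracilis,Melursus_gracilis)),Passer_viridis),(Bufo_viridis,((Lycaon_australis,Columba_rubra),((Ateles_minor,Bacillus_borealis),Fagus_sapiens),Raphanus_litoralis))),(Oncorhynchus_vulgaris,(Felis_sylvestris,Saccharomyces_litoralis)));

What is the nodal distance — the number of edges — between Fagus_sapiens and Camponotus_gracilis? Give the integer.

The MRCA of Fagus_sapiens and Camponotus_gracilis is the node subtending (((Pongo_elegans,(Camponotus_gracilis,Melursus_gracilis)),Passer_viridis),(Bufo_viridis,((Lycaon_australis,Columba_rubra),((Ateles_minor,Bacillus_borealis),Fagus_sapiens),Raphanus_litoralis))).
From Fagus_sapiens up to that node: 4 branches. From Camponotus_gracilis up to the same node: 4 branches. Total: 4 + 4 = 8.

8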